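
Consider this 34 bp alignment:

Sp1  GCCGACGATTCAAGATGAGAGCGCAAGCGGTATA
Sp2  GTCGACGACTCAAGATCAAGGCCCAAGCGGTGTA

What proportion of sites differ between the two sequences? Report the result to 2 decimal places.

0.21

The sequences differ at 7 of 34 positions (sites 2, 9, 17, 19, 20, 23, 32).
p = 7/34 = 0.205882… ≈ 0.21 (to 2 d.p.).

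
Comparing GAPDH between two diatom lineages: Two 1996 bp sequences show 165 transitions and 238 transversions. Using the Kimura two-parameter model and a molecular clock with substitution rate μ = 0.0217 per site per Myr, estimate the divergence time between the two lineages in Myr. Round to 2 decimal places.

P = 165/1996 ≈ 0.082665 and Q = 238/1996 ≈ 0.119238.
Under the Kimura two-parameter model, d = −½ ln(1 − 2P − Q) − ¼ ln(1 − 2Q).
1 − 2P − Q = 0.715432, giving −½ ln(0.715432) = 0.167434.
1 − 2Q = 0.761524, giving −¼ ln(0.761524) = 0.068108.
d = 0.167434 + 0.068108 = 0.235542.
Under a molecular clock d = 2μt, so t = d/(2μ) = 0.235542 / (2 × 0.0217) = 5.43 Myr.

5.43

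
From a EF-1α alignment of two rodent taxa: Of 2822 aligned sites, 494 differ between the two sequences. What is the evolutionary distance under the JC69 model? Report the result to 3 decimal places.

p = 494/2822 ≈ 0.175053.
d = −(3/4) ln(1 − 4p/3) = −0.75 ln(1 − 0.233404) = −0.75 ln(0.766596)
  = −0.75 × (-0.265795) = 0.199346 substitutions/site.

0.199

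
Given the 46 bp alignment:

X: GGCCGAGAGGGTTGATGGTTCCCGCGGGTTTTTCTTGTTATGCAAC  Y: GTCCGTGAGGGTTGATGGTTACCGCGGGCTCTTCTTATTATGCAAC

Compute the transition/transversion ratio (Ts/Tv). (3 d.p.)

1.000

Transitions are A↔G and C↔T; transversions are all other mismatches.
Transitions: 3. Transversions: 3.
R = 3/3 = 1.000.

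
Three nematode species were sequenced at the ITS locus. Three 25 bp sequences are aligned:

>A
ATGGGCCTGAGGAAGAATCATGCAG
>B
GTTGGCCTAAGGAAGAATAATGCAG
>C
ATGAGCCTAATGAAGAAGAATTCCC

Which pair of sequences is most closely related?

A–B: 4/25 differ, p = 0.160, d = 0.180.
A–C: 8/25 differ, p = 0.320, d = 0.417.
B–C: 8/25 differ, p = 0.320, d = 0.417.
The smallest distance is between A and B.

A and B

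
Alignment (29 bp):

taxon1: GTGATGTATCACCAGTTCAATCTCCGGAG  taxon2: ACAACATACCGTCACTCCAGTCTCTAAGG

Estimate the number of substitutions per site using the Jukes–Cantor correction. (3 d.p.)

0.878

The sequences differ at 15 of 29 sites, so p = 15/29 ≈ 0.517241.
d = −(3/4) ln(1 − 4p/3) = −0.75 ln(1 − 0.689655) = −0.75 ln(0.310345)
  = −0.75 × (-1.170071) = 0.877553 substitutions/site.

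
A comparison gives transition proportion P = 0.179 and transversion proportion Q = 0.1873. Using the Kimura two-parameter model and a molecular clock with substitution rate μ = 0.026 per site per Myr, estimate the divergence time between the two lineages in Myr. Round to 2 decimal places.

9.83

Under the Kimura two-parameter model, d = −½ ln(1 − 2P − Q) − ¼ ln(1 − 2Q).
1 − 2P − Q = 0.4547, giving −½ ln(0.4547) = 0.394059.
1 − 2Q = 0.6254, giving −¼ ln(0.6254) = 0.117341.
d = 0.394059 + 0.117341 = 0.511400.
Under a molecular clock d = 2μt, so t = d/(2μ) = 0.511400 / (2 × 0.026) = 9.83 Myr.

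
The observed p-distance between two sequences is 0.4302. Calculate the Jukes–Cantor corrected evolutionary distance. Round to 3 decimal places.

0.639

d = −(3/4) ln(1 − 4p/3) = −0.75 ln(1 − 0.5736) = −0.75 ln(0.4264)
  = −0.75 × (-0.852377) = 0.639283 substitutions/site.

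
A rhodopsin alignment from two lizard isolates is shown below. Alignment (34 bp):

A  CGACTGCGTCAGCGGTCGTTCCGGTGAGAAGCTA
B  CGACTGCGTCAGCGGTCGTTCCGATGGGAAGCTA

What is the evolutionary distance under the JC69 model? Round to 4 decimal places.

0.0613

The sequences differ at 2 of 34 sites (24, 27), so p = 2/34 ≈ 0.058824.
d = −(3/4) ln(1 − 4p/3) = −0.75 ln(1 − 0.078432) = −0.75 ln(0.921568)
  = −0.75 × (-0.081679) = 0.061259 substitutions/site.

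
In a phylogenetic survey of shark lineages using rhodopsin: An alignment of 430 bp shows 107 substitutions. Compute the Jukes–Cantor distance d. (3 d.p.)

0.302

p = 107/430 ≈ 0.248837.
d = −(3/4) ln(1 − 4p/3) = −0.75 ln(1 − 0.331783) = −0.75 ln(0.668217)
  = −0.75 × (-0.403142) = 0.302357 substitutions/site.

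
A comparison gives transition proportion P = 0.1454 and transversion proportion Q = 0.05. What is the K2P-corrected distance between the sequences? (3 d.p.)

Under the Kimura two-parameter model, d = −½ ln(1 − 2P − Q) − ¼ ln(1 − 2Q).
1 − 2P − Q = 0.6592, giving −½ ln(0.6592) = 0.208364.
1 − 2Q = 0.9, giving −¼ ln(0.9) = 0.026340.
d = 0.208364 + 0.026340 = 0.234704.

0.235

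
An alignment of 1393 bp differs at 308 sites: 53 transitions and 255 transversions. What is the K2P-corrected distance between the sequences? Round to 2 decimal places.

0.26

P = 53/1393 ≈ 0.038047 and Q = 255/1393 ≈ 0.183058.
Under the Kimura two-parameter model, d = −½ ln(1 − 2P − Q) − ¼ ln(1 − 2Q).
1 − 2P − Q = 0.740848, giving −½ ln(0.740848) = 0.149980.
1 − 2Q = 0.633884, giving −¼ ln(0.633884) = 0.113972.
d = 0.149980 + 0.113972 = 0.263952.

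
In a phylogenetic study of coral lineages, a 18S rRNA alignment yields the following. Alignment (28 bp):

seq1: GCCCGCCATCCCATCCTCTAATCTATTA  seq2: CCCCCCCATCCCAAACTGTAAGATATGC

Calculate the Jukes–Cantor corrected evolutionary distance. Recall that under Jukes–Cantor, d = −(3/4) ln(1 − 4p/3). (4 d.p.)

The sequences differ at 9 of 28 sites (1, 5, 14, 15, 18, 22, 23, 27, 28), so p = 9/28 ≈ 0.321429.
d = −(3/4) ln(1 − 4p/3) = −0.75 ln(1 − 0.428572) = −0.75 ln(0.571428)
  = −0.75 × (-0.559617) = 0.419713 substitutions/site.

0.4197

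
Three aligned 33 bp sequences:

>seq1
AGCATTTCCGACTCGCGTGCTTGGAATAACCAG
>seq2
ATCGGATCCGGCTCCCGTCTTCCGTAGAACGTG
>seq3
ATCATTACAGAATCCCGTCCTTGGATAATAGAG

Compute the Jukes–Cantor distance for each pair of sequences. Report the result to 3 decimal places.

seq1–seq2: 14/33 sites differ → p ≈ 0.424242, d = −0.75 ln(1 − 0.565656) = 0.625439 ≈ 0.625.
seq1–seq3: 11/33 sites differ → p ≈ 0.333333, d = −0.75 ln(1 − 0.444444) = 0.440839 ≈ 0.441.
seq2–seq3: 16/33 sites differ → p ≈ 0.484848, d = −0.75 ln(1 − 0.646464) = 0.779827 ≈ 0.780.

d(seq1,seq2) = 0.625, d(seq1,seq3) = 0.441, d(seq2,seq3) = 0.780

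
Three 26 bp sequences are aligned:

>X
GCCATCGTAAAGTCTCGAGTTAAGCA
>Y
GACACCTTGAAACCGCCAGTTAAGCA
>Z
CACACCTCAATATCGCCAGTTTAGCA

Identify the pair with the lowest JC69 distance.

Y and Z

X–Y: 8/26 differ, p = 0.308, d = 0.396.
X–Z: 10/26 differ, p = 0.385, d = 0.539.
Y–Z: 6/26 differ, p = 0.231, d = 0.276.
The smallest distance is between Y and Z.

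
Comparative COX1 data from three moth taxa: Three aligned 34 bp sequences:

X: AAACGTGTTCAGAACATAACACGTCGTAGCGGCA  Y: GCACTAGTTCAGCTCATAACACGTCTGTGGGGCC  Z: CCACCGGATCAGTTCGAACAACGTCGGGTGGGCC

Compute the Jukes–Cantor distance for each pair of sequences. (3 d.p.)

d(X,Y) = 0.423, d(X,Z) = 0.741, d(Y,Z) = 0.477

X–Y: 11/34 sites differ → p ≈ 0.323529, d = −0.75 ln(1 − 0.431372) = 0.423397 ≈ 0.423.
X–Z: 16/34 sites differ → p ≈ 0.470588, d = −0.75 ln(1 − 0.627451) = 0.740540 ≈ 0.741.
Y–Z: 12/34 sites differ → p ≈ 0.352941, d = −0.75 ln(1 − 0.470588) = 0.476991 ≈ 0.477.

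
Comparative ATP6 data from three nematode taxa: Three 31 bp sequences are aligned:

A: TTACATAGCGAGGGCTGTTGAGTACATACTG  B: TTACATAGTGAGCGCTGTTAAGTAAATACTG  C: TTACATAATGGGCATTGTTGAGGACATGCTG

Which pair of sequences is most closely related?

A and B

A–B: 4/31 differ, p = 0.129, d = 0.142.
A–C: 8/31 differ, p = 0.258, d = 0.316.
B–C: 8/31 differ, p = 0.258, d = 0.316.
The smallest distance is between A and B.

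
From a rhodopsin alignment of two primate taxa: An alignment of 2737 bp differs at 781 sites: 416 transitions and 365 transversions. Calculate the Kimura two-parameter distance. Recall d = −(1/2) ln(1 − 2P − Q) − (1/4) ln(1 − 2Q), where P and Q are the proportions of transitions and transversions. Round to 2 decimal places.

P = 416/2737 ≈ 0.151991 and Q = 365/2737 ≈ 0.133358.
Under the Kimura two-parameter model, d = −½ ln(1 − 2P − Q) − ¼ ln(1 − 2Q).
1 − 2P − Q = 0.56266, giving −½ ln(0.56266) = 0.287540.
1 − 2Q = 0.733284, giving −¼ ln(0.733284) = 0.077556.
d = 0.287540 + 0.077556 = 0.365096.

0.37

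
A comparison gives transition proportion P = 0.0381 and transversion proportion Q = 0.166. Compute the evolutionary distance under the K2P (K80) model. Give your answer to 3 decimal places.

Under the Kimura two-parameter model, d = −½ ln(1 − 2P − Q) − ¼ ln(1 − 2Q).
1 − 2P − Q = 0.7578, giving −½ ln(0.7578) = 0.138668.
1 − 2Q = 0.668, giving −¼ ln(0.668) = 0.100867.
d = 0.138668 + 0.100867 = 0.239535.

0.240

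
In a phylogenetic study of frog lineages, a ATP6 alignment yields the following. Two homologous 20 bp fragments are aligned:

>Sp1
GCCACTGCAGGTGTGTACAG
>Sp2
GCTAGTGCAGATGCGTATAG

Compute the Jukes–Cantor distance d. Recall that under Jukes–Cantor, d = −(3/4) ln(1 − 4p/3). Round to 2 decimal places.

0.30

The sequences differ at 5 of 20 sites (3, 5, 11, 14, 18), so p = 5/20 = 0.25.
d = −(3/4) ln(1 − 4p/3) = −0.75 ln(1 − 0.333333) = −0.75 ln(0.666667)
  = −0.75 × (-0.405465) = 0.304099 substitutions/site.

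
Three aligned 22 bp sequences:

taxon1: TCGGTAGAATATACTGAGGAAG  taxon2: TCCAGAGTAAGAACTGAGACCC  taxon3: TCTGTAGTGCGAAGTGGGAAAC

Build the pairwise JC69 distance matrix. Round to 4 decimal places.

taxon1–taxon2: 11/22 sites differ → p = 0.5, d = −0.75 ln(1 − 0.666667) = 0.823960 ≈ 0.8240.
taxon1–taxon3: 10/22 sites differ → p ≈ 0.454545, d = −0.75 ln(1 − 0.60606) = 0.698667 ≈ 0.6987.
taxon2–taxon3: 9/22 sites differ → p ≈ 0.409091, d = −0.75 ln(1 − 0.545455) = 0.591344 ≈ 0.5913.

d(taxon1,taxon2) = 0.8240, d(taxon1,taxon3) = 0.6987, d(taxon2,taxon3) = 0.5913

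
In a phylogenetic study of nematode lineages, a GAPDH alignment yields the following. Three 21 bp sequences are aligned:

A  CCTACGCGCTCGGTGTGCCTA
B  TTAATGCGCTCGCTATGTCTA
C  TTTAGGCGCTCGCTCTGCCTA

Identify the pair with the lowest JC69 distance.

B and C

A–B: 7/21 differ, p = 0.333, d = 0.441.
A–C: 5/21 differ, p = 0.238, d = 0.286.
B–C: 4/21 differ, p = 0.190, d = 0.220.
The smallest distance is between B and C.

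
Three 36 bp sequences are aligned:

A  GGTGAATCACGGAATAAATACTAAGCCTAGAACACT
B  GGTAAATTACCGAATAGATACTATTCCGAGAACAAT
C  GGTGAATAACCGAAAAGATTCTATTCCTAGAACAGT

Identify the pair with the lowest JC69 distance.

B and C

A–B: 8/36 differ, p = 0.222, d = 0.264.
A–C: 8/36 differ, p = 0.222, d = 0.264.
B–C: 6/36 differ, p = 0.167, d = 0.188.
The smallest distance is between B and C.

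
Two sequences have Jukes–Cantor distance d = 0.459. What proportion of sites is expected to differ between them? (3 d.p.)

p = (3/4)(1 − e^(−4d/3)) = 0.75 × (1 − e^(-0.612)) = 0.75 × (1 − 0.542265) = 0.343301.

0.343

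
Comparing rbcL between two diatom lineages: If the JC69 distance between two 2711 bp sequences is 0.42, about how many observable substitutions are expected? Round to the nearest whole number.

872

Invert JC69: p = (3/4)(1 − e^(−4d/3)) = 0.75 × (1 − e^(-0.56)) = 0.75 × (1 − 0.571209) = 0.321593.
Expected differing sites = pL ≈ 0.321593 × 2711 = 871.838623 ≈ 872.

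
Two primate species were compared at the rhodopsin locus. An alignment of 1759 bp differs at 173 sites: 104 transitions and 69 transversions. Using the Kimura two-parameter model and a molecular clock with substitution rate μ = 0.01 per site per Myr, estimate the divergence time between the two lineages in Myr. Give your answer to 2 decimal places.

5.31

P = 104/1759 ≈ 0.059125 and Q = 69/1759 ≈ 0.039227.
Under the Kimura two-parameter model, d = −½ ln(1 − 2P − Q) − ¼ ln(1 − 2Q).
1 − 2P − Q = 0.842523, giving −½ ln(0.842523) = 0.085677.
1 − 2Q = 0.921546, giving −¼ ln(0.921546) = 0.020426.
d = 0.085677 + 0.020426 = 0.106103.
Under a molecular clock d = 2μt, so t = d/(2μ) = 0.106103 / (2 × 0.01) = 5.31 Myr.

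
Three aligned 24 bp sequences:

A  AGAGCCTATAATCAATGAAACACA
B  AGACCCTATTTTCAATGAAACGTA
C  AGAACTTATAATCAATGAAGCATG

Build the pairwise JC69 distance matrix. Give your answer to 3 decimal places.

A–B: 5/24 sites differ → p ≈ 0.208333, d = −0.75 ln(1 − 0.277777) = 0.244066 ≈ 0.244.
A–C: 5/24 sites differ → p ≈ 0.208333, d = −0.75 ln(1 − 0.277777) = 0.244066 ≈ 0.244.
B–C: 7/24 sites differ → p ≈ 0.291667, d = −0.75 ln(1 − 0.388889) = 0.369358 ≈ 0.369.

d(A,B) = 0.244, d(A,C) = 0.244, d(B,C) = 0.369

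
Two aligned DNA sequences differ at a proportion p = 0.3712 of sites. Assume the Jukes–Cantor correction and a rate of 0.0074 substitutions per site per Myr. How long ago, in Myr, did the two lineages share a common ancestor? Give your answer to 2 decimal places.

34.61

d = −(3/4) ln(1 − 4p/3) = −0.75 ln(1 − 0.494933) = −0.75 ln(0.505067)
  = −0.75 × (-0.683064) = 0.512298 substitutions/site.
Under a molecular clock d = 2μt, so t = d/(2μ) = 0.512298 / (2 × 0.0074) = 34.61 Myr.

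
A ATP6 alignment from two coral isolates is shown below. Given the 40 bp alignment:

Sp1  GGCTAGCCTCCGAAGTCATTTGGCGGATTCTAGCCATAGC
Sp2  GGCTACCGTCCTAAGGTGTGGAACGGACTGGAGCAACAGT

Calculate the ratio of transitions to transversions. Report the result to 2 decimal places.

Transitions are A↔G and C↔T; transversions are all other mismatches.
Transitions: 7. Transversions: 9.
R = 7/9 = 0.777777… ≈ 0.78 (to 2 d.p.).

0.78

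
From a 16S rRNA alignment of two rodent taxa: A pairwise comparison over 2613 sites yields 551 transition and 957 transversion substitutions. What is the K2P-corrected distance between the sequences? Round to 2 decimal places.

P = 551/2613 ≈ 0.210869 and Q = 957/2613 ≈ 0.366246.
Under the Kimura two-parameter model, d = −½ ln(1 − 2P − Q) − ¼ ln(1 − 2Q).
1 − 2P − Q = 0.212016, giving −½ ln(0.212016) = 0.775547.
1 − 2Q = 0.267508, giving −¼ ln(0.267508) = 0.329651.
d = 0.775547 + 0.329651 = 1.105198.

1.11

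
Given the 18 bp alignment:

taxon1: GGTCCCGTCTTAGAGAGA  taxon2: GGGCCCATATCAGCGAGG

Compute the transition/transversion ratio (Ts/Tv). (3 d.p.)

Transitions are A↔G and C↔T; transversions are all other mismatches.
Transitions: 3. Transversions: 3.
R = 3/3 = 1.000.

1.000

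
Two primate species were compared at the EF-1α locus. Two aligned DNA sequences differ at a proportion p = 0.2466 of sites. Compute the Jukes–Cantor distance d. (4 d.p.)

d = −(3/4) ln(1 − 4p/3) = −0.75 ln(1 − 0.3288) = −0.75 ln(0.6712)
  = −0.75 × (-0.398688) = 0.299016 substitutions/site.

0.2990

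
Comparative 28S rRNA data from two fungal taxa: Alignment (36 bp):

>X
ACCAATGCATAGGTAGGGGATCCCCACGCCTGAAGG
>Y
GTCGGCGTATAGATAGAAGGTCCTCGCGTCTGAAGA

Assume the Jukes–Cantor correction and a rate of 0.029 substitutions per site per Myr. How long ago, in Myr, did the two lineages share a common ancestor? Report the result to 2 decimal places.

The sequences differ at 14 of 36 sites, so p = 14/36 ≈ 0.388889.
d = −(3/4) ln(1 − 4p/3) = −0.75 ln(1 − 0.518519) = −0.75 ln(0.481481)
  = −0.75 × (-0.730889) = 0.548167 substitutions/site.
Under a molecular clock d = 2μt, so t = d/(2μ) = 0.548167 / (2 × 0.029) = 9.45 Myr.

9.45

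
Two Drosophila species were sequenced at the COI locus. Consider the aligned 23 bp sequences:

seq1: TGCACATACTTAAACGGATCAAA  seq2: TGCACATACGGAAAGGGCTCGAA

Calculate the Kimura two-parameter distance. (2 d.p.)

Of 23 sites, 1 differences are transitions and 4 are transversions, so P = 1/23 ≈ 0.043478 and Q = 4/23 ≈ 0.173913.
Under the Kimura two-parameter model, d = −½ ln(1 − 2P − Q) − ¼ ln(1 − 2Q).
1 − 2P − Q = 0.739131, giving −½ ln(0.739131) = 0.151140.
1 − 2Q = 0.652174, giving −¼ ln(0.652174) = 0.106861.
d = 0.151140 + 0.106861 = 0.258001.

0.26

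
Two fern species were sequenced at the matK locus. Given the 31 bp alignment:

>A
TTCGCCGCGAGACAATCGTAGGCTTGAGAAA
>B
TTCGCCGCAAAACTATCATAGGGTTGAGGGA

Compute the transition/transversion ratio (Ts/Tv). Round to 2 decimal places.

Transitions are A↔G and C↔T; transversions are all other mismatches.
Transitions: 5. Transversions: 2.
R = 5/2 = 2.50.

2.50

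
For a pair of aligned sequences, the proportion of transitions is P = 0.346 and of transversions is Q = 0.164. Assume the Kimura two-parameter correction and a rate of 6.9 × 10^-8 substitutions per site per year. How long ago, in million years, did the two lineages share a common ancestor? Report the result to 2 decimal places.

Under the Kimura two-parameter model, d = −½ ln(1 − 2P − Q) − ¼ ln(1 − 2Q).
1 − 2P − Q = 0.144, giving −½ ln(0.144) = 0.968971.
1 − 2Q = 0.672, giving −¼ ln(0.672) = 0.099374.
d = 0.968971 + 0.099374 = 1.068345.
Under a molecular clock d = 2μt, so t = d/(2μ) = 1.068345 / (2 × 6.9 × 10^-8) = 7.74 million years.

7.74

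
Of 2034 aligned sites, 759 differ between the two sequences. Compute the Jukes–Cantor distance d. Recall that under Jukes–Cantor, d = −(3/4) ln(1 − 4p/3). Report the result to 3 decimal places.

p = 759/2034 ≈ 0.373156.
d = −(3/4) ln(1 − 4p/3) = −0.75 ln(1 − 0.497541) = −0.75 ln(0.502459)
  = −0.75 × (-0.688241) = 0.516181 substitutions/site.

0.516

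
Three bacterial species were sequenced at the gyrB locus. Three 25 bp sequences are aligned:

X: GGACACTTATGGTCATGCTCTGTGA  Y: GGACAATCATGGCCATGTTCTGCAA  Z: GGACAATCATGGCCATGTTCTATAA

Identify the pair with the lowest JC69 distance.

X–Y: 6/25 differ, p = 0.240, d = 0.289.
X–Z: 6/25 differ, p = 0.240, d = 0.289.
Y–Z: 2/25 differ, p = 0.080, d = 0.085.
The smallest distance is between Y and Z.

Y and Z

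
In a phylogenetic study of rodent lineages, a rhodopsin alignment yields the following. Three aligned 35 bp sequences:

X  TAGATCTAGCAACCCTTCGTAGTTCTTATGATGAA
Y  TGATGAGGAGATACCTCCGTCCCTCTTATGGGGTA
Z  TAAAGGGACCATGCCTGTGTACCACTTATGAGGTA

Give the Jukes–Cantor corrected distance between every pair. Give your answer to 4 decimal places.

X–Y: 18/35 sites differ → p ≈ 0.514286, d = −0.75 ln(1 − 0.685715) = 0.868091 ≈ 0.8681.
X–Z: 14/35 sites differ → p = 0.4, d = −0.75 ln(1 − 0.533333) = 0.571605 ≈ 0.5716.
Y–Z: 12/35 sites differ → p ≈ 0.342857, d = −0.75 ln(1 − 0.457143) = 0.458182 ≈ 0.4582.

d(X,Y) = 0.8681, d(X,Z) = 0.5716, d(Y,Z) = 0.4582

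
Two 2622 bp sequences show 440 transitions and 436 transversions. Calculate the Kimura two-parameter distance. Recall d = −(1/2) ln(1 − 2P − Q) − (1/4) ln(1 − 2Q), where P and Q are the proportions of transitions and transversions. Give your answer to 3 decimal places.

0.450

P = 440/2622 ≈ 0.167811 and Q = 436/2622 ≈ 0.166285.
Under the Kimura two-parameter model, d = −½ ln(1 − 2P − Q) − ¼ ln(1 − 2Q).
1 − 2P − Q = 0.498093, giving −½ ln(0.498093) = 0.348484.
1 − 2Q = 0.66743, giving −¼ ln(0.66743) = 0.101080.
d = 0.348484 + 0.101080 = 0.449564.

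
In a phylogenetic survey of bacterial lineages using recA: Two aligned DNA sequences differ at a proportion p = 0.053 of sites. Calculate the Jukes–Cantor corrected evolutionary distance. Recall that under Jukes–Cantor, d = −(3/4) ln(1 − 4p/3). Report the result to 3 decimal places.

d = −(3/4) ln(1 − 4p/3) = −0.75 ln(1 − 0.070667) = −0.75 ln(0.929333)
  = −0.75 × (-0.073288) = 0.054966 substitutions/site.

0.055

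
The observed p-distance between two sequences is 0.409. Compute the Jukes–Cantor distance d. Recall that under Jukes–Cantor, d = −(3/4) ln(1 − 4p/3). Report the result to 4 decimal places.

d = −(3/4) ln(1 − 4p/3) = −0.75 ln(1 − 0.545333) = −0.75 ln(0.454667)
  = −0.75 × (-0.788190) = 0.591143 substitutions/site.

0.5911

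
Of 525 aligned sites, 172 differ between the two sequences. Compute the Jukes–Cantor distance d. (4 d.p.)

p = 172/525 ≈ 0.327619.
d = −(3/4) ln(1 − 4p/3) = −0.75 ln(1 − 0.436825) = −0.75 ln(0.563175)
  = −0.75 × (-0.574165) = 0.430624 substitutions/site.

0.4306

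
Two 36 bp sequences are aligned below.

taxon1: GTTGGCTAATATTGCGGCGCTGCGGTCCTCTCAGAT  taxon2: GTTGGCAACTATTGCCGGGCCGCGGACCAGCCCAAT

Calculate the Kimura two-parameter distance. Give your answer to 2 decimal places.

0.39

Of 36 sites, 3 differences are transitions and 8 are transversions, so P = 3/36 ≈ 0.083333 and Q = 8/36 ≈ 0.222222.
Under the Kimura two-parameter model, d = −½ ln(1 − 2P − Q) − ¼ ln(1 − 2Q).
1 − 2P − Q = 0.611112, giving −½ ln(0.611112) = 0.246238.
1 − 2Q = 0.555556, giving −¼ ln(0.555556) = 0.146946.
d = 0.246238 + 0.146946 = 0.393184.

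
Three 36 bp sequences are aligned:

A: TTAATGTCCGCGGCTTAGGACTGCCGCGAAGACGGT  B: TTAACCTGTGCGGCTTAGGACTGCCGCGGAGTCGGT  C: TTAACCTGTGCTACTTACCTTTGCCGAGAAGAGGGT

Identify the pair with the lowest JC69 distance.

A and B

A–B: 6/36 differ, p = 0.167, d = 0.188.
A–C: 12/36 differ, p = 0.333, d = 0.441.
B–C: 10/36 differ, p = 0.278, d = 0.347.
The smallest distance is between A and B.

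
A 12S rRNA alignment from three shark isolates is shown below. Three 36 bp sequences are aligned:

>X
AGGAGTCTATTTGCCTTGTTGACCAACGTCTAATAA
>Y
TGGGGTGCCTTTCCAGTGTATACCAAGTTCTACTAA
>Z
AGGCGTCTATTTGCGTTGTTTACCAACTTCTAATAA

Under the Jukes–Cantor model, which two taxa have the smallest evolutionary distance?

X and Z

X–Y: 13/36 differ, p = 0.361, d = 0.493.
X–Z: 4/36 differ, p = 0.111, d = 0.120.
Y–Z: 11/36 differ, p = 0.306, d = 0.392.
The smallest distance is between X and Z.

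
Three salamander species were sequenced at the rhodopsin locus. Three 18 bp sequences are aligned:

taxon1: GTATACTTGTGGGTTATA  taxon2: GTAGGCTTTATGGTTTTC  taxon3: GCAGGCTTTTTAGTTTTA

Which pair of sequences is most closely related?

taxon2 and taxon3

taxon1–taxon2: 7/18 differ, p = 0.389, d = 0.548.
taxon1–taxon3: 7/18 differ, p = 0.389, d = 0.548.
taxon2–taxon3: 4/18 differ, p = 0.222, d = 0.264.
The smallest distance is between taxon2 and taxon3.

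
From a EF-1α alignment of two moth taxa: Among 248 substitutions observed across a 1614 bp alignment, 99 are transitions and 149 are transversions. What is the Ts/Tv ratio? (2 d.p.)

R = 99/149 = 0.664429… ≈ 0.66 (to 2 d.p.).

0.66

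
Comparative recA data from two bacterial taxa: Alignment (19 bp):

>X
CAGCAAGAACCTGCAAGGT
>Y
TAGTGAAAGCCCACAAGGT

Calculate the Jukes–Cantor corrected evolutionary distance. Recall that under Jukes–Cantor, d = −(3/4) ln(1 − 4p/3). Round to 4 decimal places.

The sequences differ at 7 of 19 sites (1, 4, 5, 7, 9, 12, 13), so p = 7/19 ≈ 0.368421.
d = −(3/4) ln(1 − 4p/3) = −0.75 ln(1 − 0.491228) = −0.75 ln(0.508772)
  = −0.75 × (-0.675755) = 0.506816 substitutions/site.

0.5068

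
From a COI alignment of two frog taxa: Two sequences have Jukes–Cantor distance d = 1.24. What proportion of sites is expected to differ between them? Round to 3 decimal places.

p = (3/4)(1 − e^(−4d/3)) = 0.75 × (1 − e^(-1.653333)) = 0.75 × (1 − 0.191411) = 0.606442.

0.606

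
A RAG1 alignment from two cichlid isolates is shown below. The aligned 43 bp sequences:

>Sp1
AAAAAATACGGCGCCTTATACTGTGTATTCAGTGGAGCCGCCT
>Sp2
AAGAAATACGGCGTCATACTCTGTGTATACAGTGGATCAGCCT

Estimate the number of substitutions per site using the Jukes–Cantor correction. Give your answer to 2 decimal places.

0.21

The sequences differ at 8 of 43 sites (3, 14, 16, 19, 20, 29, 37, 39), so p = 8/43 ≈ 0.186047.
d = −(3/4) ln(1 − 4p/3) = −0.75 ln(1 − 0.248063) = −0.75 ln(0.751937)
  = −0.75 × (-0.285103) = 0.213827 substitutions/site.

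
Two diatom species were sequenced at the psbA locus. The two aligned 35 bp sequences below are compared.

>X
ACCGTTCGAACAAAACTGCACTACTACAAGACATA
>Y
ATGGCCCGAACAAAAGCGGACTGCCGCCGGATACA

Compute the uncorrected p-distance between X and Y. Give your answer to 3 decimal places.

0.400

The sequences differ at 14 of 35 positions.
p = 14/35 = 0.400.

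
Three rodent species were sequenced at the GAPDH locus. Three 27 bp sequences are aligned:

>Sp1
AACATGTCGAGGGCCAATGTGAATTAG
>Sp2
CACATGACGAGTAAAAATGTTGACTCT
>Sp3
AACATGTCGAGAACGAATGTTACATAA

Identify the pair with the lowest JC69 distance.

Sp1 and Sp3

Sp1–Sp2: 11/27 differ, p = 0.407, d = 0.588.
Sp1–Sp3: 7/27 differ, p = 0.259, d = 0.318.
Sp2–Sp3: 10/27 differ, p = 0.370, d = 0.511.
The smallest distance is between Sp1 and Sp3.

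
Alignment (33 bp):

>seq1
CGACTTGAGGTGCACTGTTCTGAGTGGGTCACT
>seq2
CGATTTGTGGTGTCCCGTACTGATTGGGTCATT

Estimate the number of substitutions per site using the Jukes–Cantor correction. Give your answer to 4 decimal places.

0.2928

The sequences differ at 8 of 33 sites (4, 8, 13, 14, 16, 19, 24, 32), so p = 8/33 ≈ 0.242424.
d = −(3/4) ln(1 − 4p/3) = −0.75 ln(1 − 0.323232) = −0.75 ln(0.676768)
  = −0.75 × (-0.390427) = 0.292820 substitutions/site.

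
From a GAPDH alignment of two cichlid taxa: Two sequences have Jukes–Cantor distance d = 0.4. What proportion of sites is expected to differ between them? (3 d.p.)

p = (3/4)(1 − e^(−4d/3)) = 0.75 × (1 − e^(-0.533333)) = 0.75 × (1 − 0.586646) = 0.310016.

0.310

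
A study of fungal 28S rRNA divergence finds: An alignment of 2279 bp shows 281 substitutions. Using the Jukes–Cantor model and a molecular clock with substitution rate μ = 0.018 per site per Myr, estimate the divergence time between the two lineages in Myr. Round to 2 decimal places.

3.74

p = 281/2279 ≈ 0.1233.
d = −(3/4) ln(1 − 4p/3) = −0.75 ln(1 − 0.1644) = −0.75 ln(0.8356)
  = −0.75 × (-0.179605) = 0.134704 substitutions/site.
Under a molecular clock d = 2μt, so t = d/(2μ) = 0.134704 / (2 × 0.018) = 3.74 Myr.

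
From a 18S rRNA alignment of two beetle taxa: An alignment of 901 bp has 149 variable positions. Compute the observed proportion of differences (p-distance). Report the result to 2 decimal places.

p = 149/901 = 0.165371… ≈ 0.17 (to 2 d.p.).

0.17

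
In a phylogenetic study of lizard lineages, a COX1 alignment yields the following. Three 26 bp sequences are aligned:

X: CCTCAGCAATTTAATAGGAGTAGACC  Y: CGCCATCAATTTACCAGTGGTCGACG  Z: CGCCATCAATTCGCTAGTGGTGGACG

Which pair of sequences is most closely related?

Y and Z

X–Y: 9/26 differ, p = 0.346, d = 0.464.
X–Z: 10/26 differ, p = 0.385, d = 0.539.
Y–Z: 4/26 differ, p = 0.154, d = 0.172.
The smallest distance is between Y and Z.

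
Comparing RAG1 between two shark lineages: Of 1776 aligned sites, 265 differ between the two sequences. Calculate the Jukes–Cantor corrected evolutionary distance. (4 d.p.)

0.1664

p = 265/1776 ≈ 0.149212.
d = −(3/4) ln(1 − 4p/3) = −0.75 ln(1 − 0.198949) = −0.75 ln(0.801051)
  = −0.75 × (-0.221831) = 0.166373 substitutions/site.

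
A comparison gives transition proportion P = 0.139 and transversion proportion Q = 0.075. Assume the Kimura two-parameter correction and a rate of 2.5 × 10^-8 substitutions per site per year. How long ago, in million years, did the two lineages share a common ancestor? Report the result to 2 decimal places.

Under the Kimura two-parameter model, d = −½ ln(1 − 2P − Q) − ¼ ln(1 − 2Q).
1 − 2P − Q = 0.647, giving −½ ln(0.647) = 0.217704.
1 − 2Q = 0.85, giving −¼ ln(0.85) = 0.040630.
d = 0.217704 + 0.040630 = 0.258334.
Under a molecular clock d = 2μt, so t = d/(2μ) = 0.258334 / (2 × 2.5 × 10^-8) = 5.17 million years.

5.17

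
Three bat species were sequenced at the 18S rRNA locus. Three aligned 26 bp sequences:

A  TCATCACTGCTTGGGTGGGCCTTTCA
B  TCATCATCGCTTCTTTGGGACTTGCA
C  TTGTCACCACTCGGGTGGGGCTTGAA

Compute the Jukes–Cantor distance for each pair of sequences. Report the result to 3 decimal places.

d(A,B) = 0.334, d(A,C) = 0.396, d(B,C) = 0.539

A–B: 7/26 sites differ → p ≈ 0.269231, d = −0.75 ln(1 − 0.358975) = 0.333515 ≈ 0.334.
A–C: 8/26 sites differ → p ≈ 0.307692, d = −0.75 ln(1 − 0.410256) = 0.396050 ≈ 0.396.
B–C: 10/26 sites differ → p ≈ 0.384615, d = −0.75 ln(1 − 0.51282) = 0.539341 ≈ 0.539.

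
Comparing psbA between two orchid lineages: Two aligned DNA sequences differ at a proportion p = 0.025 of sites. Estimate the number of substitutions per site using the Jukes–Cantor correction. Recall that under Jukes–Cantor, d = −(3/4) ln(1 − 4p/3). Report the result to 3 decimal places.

d = −(3/4) ln(1 − 4p/3) = −0.75 ln(1 − 0.033333) = −0.75 ln(0.966667)
  = −0.75 × (-0.033901) = 0.025426 substitutions/site.

0.025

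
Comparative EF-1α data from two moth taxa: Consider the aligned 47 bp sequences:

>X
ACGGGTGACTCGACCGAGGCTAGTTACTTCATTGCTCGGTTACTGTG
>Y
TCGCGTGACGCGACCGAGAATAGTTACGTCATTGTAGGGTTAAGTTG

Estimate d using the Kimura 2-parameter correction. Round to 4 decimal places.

Of 47 sites, 2 differences are transitions and 10 are transversions, so P = 2/47 ≈ 0.042553 and Q = 10/47 ≈ 0.212766.
Under the Kimura two-parameter model, d = −½ ln(1 − 2P − Q) − ¼ ln(1 − 2Q).
1 − 2P − Q = 0.702128, giving −½ ln(0.702128) = 0.176820.
1 − 2Q = 0.574468, giving −¼ ln(0.574468) = 0.138578.
d = 0.176820 + 0.138578 = 0.315398.

0.3154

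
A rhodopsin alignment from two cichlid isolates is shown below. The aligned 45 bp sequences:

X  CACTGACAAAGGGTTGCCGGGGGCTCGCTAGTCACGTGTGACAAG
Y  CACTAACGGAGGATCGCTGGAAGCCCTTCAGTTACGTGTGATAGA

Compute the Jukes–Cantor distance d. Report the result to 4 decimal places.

The sequences differ at 16 of 45 sites, so p = 16/45 ≈ 0.355556.
d = −(3/4) ln(1 − 4p/3) = −0.75 ln(1 − 0.474075) = −0.75 ln(0.525925)
  = −0.75 × (-0.642597) = 0.481948 substitutions/site.

0.4819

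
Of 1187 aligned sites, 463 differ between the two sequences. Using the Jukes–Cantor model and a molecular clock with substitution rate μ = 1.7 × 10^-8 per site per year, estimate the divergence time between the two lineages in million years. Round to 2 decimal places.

16.19

p = 463/1187 ≈ 0.390059.
d = −(3/4) ln(1 − 4p/3) = −0.75 ln(1 − 0.520079) = −0.75 ln(0.479921)
  = −0.75 × (-0.734134) = 0.550601 substitutions/site.
Under a molecular clock d = 2μt, so t = d/(2μ) = 0.550601 / (2 × 1.7 × 10^-8) = 16.19 million years.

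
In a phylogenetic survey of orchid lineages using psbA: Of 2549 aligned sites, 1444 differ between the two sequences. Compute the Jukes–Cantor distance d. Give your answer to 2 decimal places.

p = 1444/2549 ≈ 0.566497.
d = −(3/4) ln(1 − 4p/3) = −0.75 ln(1 − 0.755329) = −0.75 ln(0.244671)
  = −0.75 × (-1.407841) = 1.055881 substitutions/site.

1.06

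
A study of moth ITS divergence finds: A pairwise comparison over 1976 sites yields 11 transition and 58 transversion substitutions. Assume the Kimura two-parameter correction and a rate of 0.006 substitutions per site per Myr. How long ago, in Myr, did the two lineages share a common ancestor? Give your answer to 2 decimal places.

2.98

P = 11/1976 ≈ 0.005567 and Q = 58/1976 ≈ 0.029352.
Under the Kimura two-parameter model, d = −½ ln(1 − 2P − Q) − ¼ ln(1 − 2Q).
1 − 2P − Q = 0.959514, giving −½ ln(0.959514) = 0.020664.
1 − 2Q = 0.941296, giving −¼ ln(0.941296) = 0.015124.
d = 0.020664 + 0.015124 = 0.035788.
Under a molecular clock d = 2μt, so t = d/(2μ) = 0.035788 / (2 × 0.006) = 2.98 Myr.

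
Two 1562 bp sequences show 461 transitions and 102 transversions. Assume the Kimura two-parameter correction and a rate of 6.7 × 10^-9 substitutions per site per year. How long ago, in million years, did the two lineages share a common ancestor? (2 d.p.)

P = 461/1562 ≈ 0.295134 and Q = 102/1562 ≈ 0.065301.
Under the Kimura two-parameter model, d = −½ ln(1 − 2P − Q) − ¼ ln(1 − 2Q).
1 − 2P − Q = 0.344431, giving −½ ln(0.344431) = 0.532931.
1 − 2Q = 0.869398, giving −¼ ln(0.869398) = 0.034989.
d = 0.532931 + 0.034989 = 0.567920.
Under a molecular clock d = 2μt, so t = d/(2μ) = 0.567920 / (2 × 6.7 × 10^-9) = 42.38 million years.

42.38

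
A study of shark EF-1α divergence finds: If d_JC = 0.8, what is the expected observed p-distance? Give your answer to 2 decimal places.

p = (3/4)(1 − e^(−4d/3)) = 0.75 × (1 − e^(-1.066667)) = 0.75 × (1 − 0.344154) = 0.491885.

0.49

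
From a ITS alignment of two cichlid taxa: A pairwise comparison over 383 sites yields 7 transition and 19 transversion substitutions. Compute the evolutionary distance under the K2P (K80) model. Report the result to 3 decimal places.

0.071

P = 7/383 ≈ 0.018277 and Q = 19/383 ≈ 0.049608.
Under the Kimura two-parameter model, d = −½ ln(1 − 2P − Q) − ¼ ln(1 − 2Q).
1 − 2P − Q = 0.913838, giving −½ ln(0.913838) = 0.045051.
1 − 2Q = 0.900784, giving −¼ ln(0.900784) = 0.026122.
d = 0.045051 + 0.026122 = 0.071173.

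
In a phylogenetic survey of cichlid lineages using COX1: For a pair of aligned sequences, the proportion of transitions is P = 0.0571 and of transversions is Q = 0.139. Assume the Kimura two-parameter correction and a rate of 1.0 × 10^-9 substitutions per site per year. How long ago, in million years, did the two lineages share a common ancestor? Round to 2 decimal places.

Under the Kimura two-parameter model, d = −½ ln(1 − 2P − Q) − ¼ ln(1 − 2Q).
1 − 2P − Q = 0.7468, giving −½ ln(0.7468) = 0.145979.
1 − 2Q = 0.722, giving −¼ ln(0.722) = 0.081433.
d = 0.145979 + 0.081433 = 0.227412.
Under a molecular clock d = 2μt, so t = d/(2μ) = 0.227412 / (2 × 1.0 × 10^-9) = 113.71 million years.

113.71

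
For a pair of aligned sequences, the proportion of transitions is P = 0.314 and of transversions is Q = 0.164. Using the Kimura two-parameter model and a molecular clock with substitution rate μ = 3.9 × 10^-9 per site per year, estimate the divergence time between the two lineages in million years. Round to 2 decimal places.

Under the Kimura two-parameter model, d = −½ ln(1 − 2P − Q) − ¼ ln(1 − 2Q).
1 − 2P − Q = 0.208, giving −½ ln(0.208) = 0.785109.
1 − 2Q = 0.672, giving −¼ ln(0.672) = 0.099374.
d = 0.785109 + 0.099374 = 0.884483.
Under a molecular clock d = 2μt, so t = d/(2μ) = 0.884483 / (2 × 3.9 × 10^-9) = 113.40 million years.

113.40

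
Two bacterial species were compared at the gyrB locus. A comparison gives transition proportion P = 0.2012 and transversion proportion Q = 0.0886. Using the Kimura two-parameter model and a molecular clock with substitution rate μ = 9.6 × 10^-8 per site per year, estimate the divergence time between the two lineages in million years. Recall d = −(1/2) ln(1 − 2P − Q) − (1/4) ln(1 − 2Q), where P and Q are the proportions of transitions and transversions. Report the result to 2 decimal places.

2.01

Under the Kimura two-parameter model, d = −½ ln(1 − 2P − Q) − ¼ ln(1 − 2Q).
1 − 2P − Q = 0.509, giving −½ ln(0.509) = 0.337654.
1 − 2Q = 0.8228, giving −¼ ln(0.8228) = 0.048761.
d = 0.337654 + 0.048761 = 0.386415.
Under a molecular clock d = 2μt, so t = d/(2μ) = 0.386415 / (2 × 9.6 × 10^-8) = 2.01 million years.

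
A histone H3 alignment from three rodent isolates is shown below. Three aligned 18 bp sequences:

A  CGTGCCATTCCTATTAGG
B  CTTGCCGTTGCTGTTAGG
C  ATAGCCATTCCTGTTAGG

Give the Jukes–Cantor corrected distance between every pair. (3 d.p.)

d(A,B) = 0.264, d(A,C) = 0.264, d(B,C) = 0.264

A–B: 4/18 sites differ → p ≈ 0.222222, d = −0.75 ln(1 − 0.296296) = 0.263548 ≈ 0.264.
A–C: 4/18 sites differ → p ≈ 0.222222, d = −0.75 ln(1 − 0.296296) = 0.263548 ≈ 0.264.
B–C: 4/18 sites differ → p ≈ 0.222222, d = −0.75 ln(1 − 0.296296) = 0.263548 ≈ 0.264.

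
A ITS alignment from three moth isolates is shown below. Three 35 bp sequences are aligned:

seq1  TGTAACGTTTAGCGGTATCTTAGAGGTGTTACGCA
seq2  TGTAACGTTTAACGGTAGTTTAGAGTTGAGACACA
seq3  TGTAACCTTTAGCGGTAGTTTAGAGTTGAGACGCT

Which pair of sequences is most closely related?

seq2 and seq3

seq1–seq2: 7/35 differ, p = 0.200, d = 0.233.
seq1–seq3: 7/35 differ, p = 0.200, d = 0.233.
seq2–seq3: 4/35 differ, p = 0.114, d = 0.124.
The smallest distance is between seq2 and seq3.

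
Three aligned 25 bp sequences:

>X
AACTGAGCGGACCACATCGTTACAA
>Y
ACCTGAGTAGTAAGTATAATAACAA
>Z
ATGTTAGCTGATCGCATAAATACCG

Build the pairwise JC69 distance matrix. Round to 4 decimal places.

X–Y: 11/25 sites differ → p = 0.44, d = −0.75 ln(1 − 0.586667) = 0.662626 ≈ 0.6626.
X–Z: 11/25 sites differ → p = 0.44, d = −0.75 ln(1 − 0.586667) = 0.662626 ≈ 0.6626.
Y–Z: 13/25 sites differ → p = 0.52, d = −0.75 ln(1 − 0.693333) = 0.886495 ≈ 0.8865.

d(X,Y) = 0.6626, d(X,Z) = 0.6626, d(Y,Z) = 0.8865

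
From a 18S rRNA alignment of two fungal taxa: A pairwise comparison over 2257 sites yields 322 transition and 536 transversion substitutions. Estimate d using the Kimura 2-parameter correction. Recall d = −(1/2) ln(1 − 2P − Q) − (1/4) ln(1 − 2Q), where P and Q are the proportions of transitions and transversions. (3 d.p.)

P = 322/2257 ≈ 0.142667 and Q = 536/2257 ≈ 0.237483.
Under the Kimura two-parameter model, d = −½ ln(1 − 2P − Q) − ¼ ln(1 − 2Q).
1 − 2P − Q = 0.477183, giving −½ ln(0.477183) = 0.369928.
1 − 2Q = 0.525034, giving −¼ ln(0.525034) = 0.161073.
d = 0.369928 + 0.161073 = 0.531001.

0.531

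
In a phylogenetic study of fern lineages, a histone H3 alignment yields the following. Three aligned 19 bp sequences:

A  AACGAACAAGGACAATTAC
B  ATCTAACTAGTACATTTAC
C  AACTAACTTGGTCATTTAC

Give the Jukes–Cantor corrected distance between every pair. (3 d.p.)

d(A,B) = 0.324, d(A,C) = 0.324, d(B,C) = 0.247

A–B: 5/19 sites differ → p ≈ 0.263158, d = −0.75 ln(1 − 0.350877) = 0.324100 ≈ 0.324.
A–C: 5/19 sites differ → p ≈ 0.263158, d = −0.75 ln(1 − 0.350877) = 0.324100 ≈ 0.324.
B–C: 4/19 sites differ → p ≈ 0.210526, d = −0.75 ln(1 − 0.280701) = 0.247109 ≈ 0.247.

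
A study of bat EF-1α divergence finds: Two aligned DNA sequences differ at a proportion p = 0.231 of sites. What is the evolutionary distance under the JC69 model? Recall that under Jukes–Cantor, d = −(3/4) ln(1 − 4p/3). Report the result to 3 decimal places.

d = −(3/4) ln(1 − 4p/3) = −0.75 ln(1 − 0.308) = −0.75 ln(0.692)
  = −0.75 × (-0.368169) = 0.276127 substitutions/site.

0.276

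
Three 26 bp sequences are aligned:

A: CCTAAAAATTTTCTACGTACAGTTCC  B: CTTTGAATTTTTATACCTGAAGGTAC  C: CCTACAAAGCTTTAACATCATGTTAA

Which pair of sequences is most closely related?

A and B

A–B: 10/26 differ, p = 0.385, d = 0.539.
A–C: 11/26 differ, p = 0.423, d = 0.623.
B–C: 13/26 differ, p = 0.500, d = 0.824.
The smallest distance is between A and B.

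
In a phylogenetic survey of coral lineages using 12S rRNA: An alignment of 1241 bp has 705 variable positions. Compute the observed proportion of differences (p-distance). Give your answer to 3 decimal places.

p = 705/1241 = 0.568090… ≈ 0.568 (to 3 d.p.).

0.568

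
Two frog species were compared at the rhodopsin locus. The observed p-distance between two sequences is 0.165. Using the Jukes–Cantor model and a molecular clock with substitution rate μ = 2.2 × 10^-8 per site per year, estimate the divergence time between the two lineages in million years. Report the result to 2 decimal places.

d = −(3/4) ln(1 − 4p/3) = −0.75 ln(1 − 0.22) = −0.75 ln(0.78)
  = −0.75 × (-0.248461) = 0.186346 substitutions/site.
Under a molecular clock d = 2μt, so t = d/(2μ) = 0.186346 / (2 × 2.2 × 10^-8) = 4.24 million years.

4.24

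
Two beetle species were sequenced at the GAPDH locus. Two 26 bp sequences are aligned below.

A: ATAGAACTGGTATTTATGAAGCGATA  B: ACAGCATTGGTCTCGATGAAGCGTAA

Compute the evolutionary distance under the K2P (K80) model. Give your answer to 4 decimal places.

0.3964

Of 26 sites, 3 differences are transitions and 5 are transversions, so P = 3/26 ≈ 0.115385 and Q = 5/26 ≈ 0.192308.
Under the Kimura two-parameter model, d = −½ ln(1 − 2P − Q) − ¼ ln(1 − 2Q).
1 − 2P − Q = 0.576922, giving −½ ln(0.576922) = 0.275024.
1 − 2Q = 0.615384, giving −¼ ln(0.615384) = 0.121377.
d = 0.275024 + 0.121377 = 0.396401.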